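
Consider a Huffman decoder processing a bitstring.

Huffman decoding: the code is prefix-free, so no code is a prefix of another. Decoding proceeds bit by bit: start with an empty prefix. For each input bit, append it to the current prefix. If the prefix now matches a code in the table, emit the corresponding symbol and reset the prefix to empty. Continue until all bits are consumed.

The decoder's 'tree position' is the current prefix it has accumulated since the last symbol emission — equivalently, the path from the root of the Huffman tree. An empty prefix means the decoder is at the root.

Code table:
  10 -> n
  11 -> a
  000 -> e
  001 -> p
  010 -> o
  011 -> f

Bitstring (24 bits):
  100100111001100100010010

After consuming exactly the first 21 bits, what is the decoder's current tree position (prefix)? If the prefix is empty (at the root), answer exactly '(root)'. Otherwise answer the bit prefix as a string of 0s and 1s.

Bit 0: prefix='1' (no match yet)
Bit 1: prefix='10' -> emit 'n', reset
Bit 2: prefix='0' (no match yet)
Bit 3: prefix='01' (no match yet)
Bit 4: prefix='010' -> emit 'o', reset
Bit 5: prefix='0' (no match yet)
Bit 6: prefix='01' (no match yet)
Bit 7: prefix='011' -> emit 'f', reset
Bit 8: prefix='1' (no match yet)
Bit 9: prefix='10' -> emit 'n', reset
Bit 10: prefix='0' (no match yet)
Bit 11: prefix='01' (no match yet)
Bit 12: prefix='011' -> emit 'f', reset
Bit 13: prefix='0' (no match yet)
Bit 14: prefix='00' (no match yet)
Bit 15: prefix='001' -> emit 'p', reset
Bit 16: prefix='0' (no match yet)
Bit 17: prefix='00' (no match yet)
Bit 18: prefix='000' -> emit 'e', reset
Bit 19: prefix='1' (no match yet)
Bit 20: prefix='10' -> emit 'n', reset

Answer: (root)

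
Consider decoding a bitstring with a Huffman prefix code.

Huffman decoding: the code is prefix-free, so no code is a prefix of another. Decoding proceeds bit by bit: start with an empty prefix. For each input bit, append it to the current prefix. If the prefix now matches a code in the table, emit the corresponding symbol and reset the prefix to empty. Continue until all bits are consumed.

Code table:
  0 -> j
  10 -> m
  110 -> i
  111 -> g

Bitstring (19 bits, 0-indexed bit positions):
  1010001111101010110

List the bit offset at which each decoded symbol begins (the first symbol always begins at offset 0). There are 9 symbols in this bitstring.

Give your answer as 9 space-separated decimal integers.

Answer: 0 2 4 5 6 9 12 14 16

Derivation:
Bit 0: prefix='1' (no match yet)
Bit 1: prefix='10' -> emit 'm', reset
Bit 2: prefix='1' (no match yet)
Bit 3: prefix='10' -> emit 'm', reset
Bit 4: prefix='0' -> emit 'j', reset
Bit 5: prefix='0' -> emit 'j', reset
Bit 6: prefix='1' (no match yet)
Bit 7: prefix='11' (no match yet)
Bit 8: prefix='111' -> emit 'g', reset
Bit 9: prefix='1' (no match yet)
Bit 10: prefix='11' (no match yet)
Bit 11: prefix='110' -> emit 'i', reset
Bit 12: prefix='1' (no match yet)
Bit 13: prefix='10' -> emit 'm', reset
Bit 14: prefix='1' (no match yet)
Bit 15: prefix='10' -> emit 'm', reset
Bit 16: prefix='1' (no match yet)
Bit 17: prefix='11' (no match yet)
Bit 18: prefix='110' -> emit 'i', reset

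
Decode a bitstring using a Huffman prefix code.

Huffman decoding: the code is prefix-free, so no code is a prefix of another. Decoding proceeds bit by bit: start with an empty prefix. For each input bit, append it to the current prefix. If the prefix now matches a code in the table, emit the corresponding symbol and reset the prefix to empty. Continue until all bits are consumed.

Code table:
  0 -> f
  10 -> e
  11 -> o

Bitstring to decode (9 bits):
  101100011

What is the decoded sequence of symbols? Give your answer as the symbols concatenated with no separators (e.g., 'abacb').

Answer: eofffo

Derivation:
Bit 0: prefix='1' (no match yet)
Bit 1: prefix='10' -> emit 'e', reset
Bit 2: prefix='1' (no match yet)
Bit 3: prefix='11' -> emit 'o', reset
Bit 4: prefix='0' -> emit 'f', reset
Bit 5: prefix='0' -> emit 'f', reset
Bit 6: prefix='0' -> emit 'f', reset
Bit 7: prefix='1' (no match yet)
Bit 8: prefix='11' -> emit 'o', reset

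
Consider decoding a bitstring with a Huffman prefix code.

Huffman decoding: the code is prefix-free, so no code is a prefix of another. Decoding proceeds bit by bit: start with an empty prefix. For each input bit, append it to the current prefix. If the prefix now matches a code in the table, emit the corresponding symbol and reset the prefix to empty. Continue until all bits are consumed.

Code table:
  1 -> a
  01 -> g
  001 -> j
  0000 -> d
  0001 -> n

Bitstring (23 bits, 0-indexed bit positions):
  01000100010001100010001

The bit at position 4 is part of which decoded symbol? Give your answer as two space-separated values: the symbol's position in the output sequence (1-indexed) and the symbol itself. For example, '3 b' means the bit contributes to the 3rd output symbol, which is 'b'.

Answer: 2 n

Derivation:
Bit 0: prefix='0' (no match yet)
Bit 1: prefix='01' -> emit 'g', reset
Bit 2: prefix='0' (no match yet)
Bit 3: prefix='00' (no match yet)
Bit 4: prefix='000' (no match yet)
Bit 5: prefix='0001' -> emit 'n', reset
Bit 6: prefix='0' (no match yet)
Bit 7: prefix='00' (no match yet)
Bit 8: prefix='000' (no match yet)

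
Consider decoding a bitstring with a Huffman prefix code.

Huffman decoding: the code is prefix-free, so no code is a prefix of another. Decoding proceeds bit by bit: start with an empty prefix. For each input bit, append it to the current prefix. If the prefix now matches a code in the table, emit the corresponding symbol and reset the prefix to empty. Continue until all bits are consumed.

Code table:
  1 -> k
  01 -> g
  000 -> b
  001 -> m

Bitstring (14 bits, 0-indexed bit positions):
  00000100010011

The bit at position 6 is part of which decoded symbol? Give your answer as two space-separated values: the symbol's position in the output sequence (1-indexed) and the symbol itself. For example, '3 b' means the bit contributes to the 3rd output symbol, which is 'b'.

Bit 0: prefix='0' (no match yet)
Bit 1: prefix='00' (no match yet)
Bit 2: prefix='000' -> emit 'b', reset
Bit 3: prefix='0' (no match yet)
Bit 4: prefix='00' (no match yet)
Bit 5: prefix='001' -> emit 'm', reset
Bit 6: prefix='0' (no match yet)
Bit 7: prefix='00' (no match yet)
Bit 8: prefix='000' -> emit 'b', reset
Bit 9: prefix='1' -> emit 'k', reset
Bit 10: prefix='0' (no match yet)

Answer: 3 b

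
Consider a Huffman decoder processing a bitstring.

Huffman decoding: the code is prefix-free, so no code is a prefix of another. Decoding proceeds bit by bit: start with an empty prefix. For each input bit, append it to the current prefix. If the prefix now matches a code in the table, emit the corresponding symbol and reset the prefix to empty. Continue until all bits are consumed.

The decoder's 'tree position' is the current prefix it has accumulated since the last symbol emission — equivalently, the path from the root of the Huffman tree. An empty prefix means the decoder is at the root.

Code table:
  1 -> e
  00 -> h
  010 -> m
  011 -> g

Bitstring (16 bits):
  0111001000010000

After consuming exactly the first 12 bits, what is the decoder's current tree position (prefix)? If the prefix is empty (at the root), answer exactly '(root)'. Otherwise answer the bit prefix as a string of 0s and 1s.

Bit 0: prefix='0' (no match yet)
Bit 1: prefix='01' (no match yet)
Bit 2: prefix='011' -> emit 'g', reset
Bit 3: prefix='1' -> emit 'e', reset
Bit 4: prefix='0' (no match yet)
Bit 5: prefix='00' -> emit 'h', reset
Bit 6: prefix='1' -> emit 'e', reset
Bit 7: prefix='0' (no match yet)
Bit 8: prefix='00' -> emit 'h', reset
Bit 9: prefix='0' (no match yet)
Bit 10: prefix='00' -> emit 'h', reset
Bit 11: prefix='1' -> emit 'e', reset

Answer: (root)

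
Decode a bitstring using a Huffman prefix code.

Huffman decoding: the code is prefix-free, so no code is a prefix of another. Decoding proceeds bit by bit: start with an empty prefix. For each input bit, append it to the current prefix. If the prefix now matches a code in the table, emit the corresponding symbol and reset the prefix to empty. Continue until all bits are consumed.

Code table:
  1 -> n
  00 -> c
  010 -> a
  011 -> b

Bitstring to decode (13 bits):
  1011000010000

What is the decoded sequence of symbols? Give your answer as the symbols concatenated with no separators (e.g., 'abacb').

Bit 0: prefix='1' -> emit 'n', reset
Bit 1: prefix='0' (no match yet)
Bit 2: prefix='01' (no match yet)
Bit 3: prefix='011' -> emit 'b', reset
Bit 4: prefix='0' (no match yet)
Bit 5: prefix='00' -> emit 'c', reset
Bit 6: prefix='0' (no match yet)
Bit 7: prefix='00' -> emit 'c', reset
Bit 8: prefix='1' -> emit 'n', reset
Bit 9: prefix='0' (no match yet)
Bit 10: prefix='00' -> emit 'c', reset
Bit 11: prefix='0' (no match yet)
Bit 12: prefix='00' -> emit 'c', reset

Answer: nbccncc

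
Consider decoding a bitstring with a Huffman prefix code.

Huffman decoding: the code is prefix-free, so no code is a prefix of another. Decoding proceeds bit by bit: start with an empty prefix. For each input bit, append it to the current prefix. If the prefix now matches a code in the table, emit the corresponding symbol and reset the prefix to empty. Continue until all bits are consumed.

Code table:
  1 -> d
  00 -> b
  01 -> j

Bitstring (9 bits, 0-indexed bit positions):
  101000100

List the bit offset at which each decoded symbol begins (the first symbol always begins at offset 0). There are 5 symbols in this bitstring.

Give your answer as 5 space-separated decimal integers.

Bit 0: prefix='1' -> emit 'd', reset
Bit 1: prefix='0' (no match yet)
Bit 2: prefix='01' -> emit 'j', reset
Bit 3: prefix='0' (no match yet)
Bit 4: prefix='00' -> emit 'b', reset
Bit 5: prefix='0' (no match yet)
Bit 6: prefix='01' -> emit 'j', reset
Bit 7: prefix='0' (no match yet)
Bit 8: prefix='00' -> emit 'b', reset

Answer: 0 1 3 5 7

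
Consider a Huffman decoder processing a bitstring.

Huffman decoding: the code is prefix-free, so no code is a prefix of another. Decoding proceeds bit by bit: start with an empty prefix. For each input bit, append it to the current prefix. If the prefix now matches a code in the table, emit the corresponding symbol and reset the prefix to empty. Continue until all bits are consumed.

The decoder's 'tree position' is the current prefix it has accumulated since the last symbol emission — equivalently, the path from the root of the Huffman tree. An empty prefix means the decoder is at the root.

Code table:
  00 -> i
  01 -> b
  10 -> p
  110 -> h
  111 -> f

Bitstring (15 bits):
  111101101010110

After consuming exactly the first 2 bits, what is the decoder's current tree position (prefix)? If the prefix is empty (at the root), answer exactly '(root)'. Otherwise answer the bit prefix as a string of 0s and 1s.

Bit 0: prefix='1' (no match yet)
Bit 1: prefix='11' (no match yet)

Answer: 11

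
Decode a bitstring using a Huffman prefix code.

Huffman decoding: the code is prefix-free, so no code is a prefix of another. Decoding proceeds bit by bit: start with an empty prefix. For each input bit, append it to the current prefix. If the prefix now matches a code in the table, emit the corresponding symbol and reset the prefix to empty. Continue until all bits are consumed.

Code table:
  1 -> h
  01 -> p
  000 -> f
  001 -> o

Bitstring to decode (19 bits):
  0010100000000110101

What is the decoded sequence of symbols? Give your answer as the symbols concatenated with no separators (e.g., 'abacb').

Bit 0: prefix='0' (no match yet)
Bit 1: prefix='00' (no match yet)
Bit 2: prefix='001' -> emit 'o', reset
Bit 3: prefix='0' (no match yet)
Bit 4: prefix='01' -> emit 'p', reset
Bit 5: prefix='0' (no match yet)
Bit 6: prefix='00' (no match yet)
Bit 7: prefix='000' -> emit 'f', reset
Bit 8: prefix='0' (no match yet)
Bit 9: prefix='00' (no match yet)
Bit 10: prefix='000' -> emit 'f', reset
Bit 11: prefix='0' (no match yet)
Bit 12: prefix='00' (no match yet)
Bit 13: prefix='001' -> emit 'o', reset
Bit 14: prefix='1' -> emit 'h', reset
Bit 15: prefix='0' (no match yet)
Bit 16: prefix='01' -> emit 'p', reset
Bit 17: prefix='0' (no match yet)
Bit 18: prefix='01' -> emit 'p', reset

Answer: opffohpp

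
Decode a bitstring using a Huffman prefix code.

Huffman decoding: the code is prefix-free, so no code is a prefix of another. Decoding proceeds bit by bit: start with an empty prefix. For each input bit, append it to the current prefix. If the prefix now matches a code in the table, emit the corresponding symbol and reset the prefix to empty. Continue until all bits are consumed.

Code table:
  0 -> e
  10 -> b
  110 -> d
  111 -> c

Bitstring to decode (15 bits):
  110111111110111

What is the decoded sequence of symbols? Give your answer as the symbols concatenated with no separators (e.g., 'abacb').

Answer: dccdc

Derivation:
Bit 0: prefix='1' (no match yet)
Bit 1: prefix='11' (no match yet)
Bit 2: prefix='110' -> emit 'd', reset
Bit 3: prefix='1' (no match yet)
Bit 4: prefix='11' (no match yet)
Bit 5: prefix='111' -> emit 'c', reset
Bit 6: prefix='1' (no match yet)
Bit 7: prefix='11' (no match yet)
Bit 8: prefix='111' -> emit 'c', reset
Bit 9: prefix='1' (no match yet)
Bit 10: prefix='11' (no match yet)
Bit 11: prefix='110' -> emit 'd', reset
Bit 12: prefix='1' (no match yet)
Bit 13: prefix='11' (no match yet)
Bit 14: prefix='111' -> emit 'c', reset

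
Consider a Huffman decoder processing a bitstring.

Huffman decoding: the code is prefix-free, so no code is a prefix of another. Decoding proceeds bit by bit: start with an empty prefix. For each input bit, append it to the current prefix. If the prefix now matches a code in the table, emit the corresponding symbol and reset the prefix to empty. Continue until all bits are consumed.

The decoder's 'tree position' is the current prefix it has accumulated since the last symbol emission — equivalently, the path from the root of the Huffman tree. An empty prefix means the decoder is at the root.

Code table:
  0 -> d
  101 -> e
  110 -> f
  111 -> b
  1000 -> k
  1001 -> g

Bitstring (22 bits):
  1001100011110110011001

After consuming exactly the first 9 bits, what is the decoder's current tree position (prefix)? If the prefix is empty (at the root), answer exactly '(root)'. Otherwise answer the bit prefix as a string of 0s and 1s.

Bit 0: prefix='1' (no match yet)
Bit 1: prefix='10' (no match yet)
Bit 2: prefix='100' (no match yet)
Bit 3: prefix='1001' -> emit 'g', reset
Bit 4: prefix='1' (no match yet)
Bit 5: prefix='10' (no match yet)
Bit 6: prefix='100' (no match yet)
Bit 7: prefix='1000' -> emit 'k', reset
Bit 8: prefix='1' (no match yet)

Answer: 1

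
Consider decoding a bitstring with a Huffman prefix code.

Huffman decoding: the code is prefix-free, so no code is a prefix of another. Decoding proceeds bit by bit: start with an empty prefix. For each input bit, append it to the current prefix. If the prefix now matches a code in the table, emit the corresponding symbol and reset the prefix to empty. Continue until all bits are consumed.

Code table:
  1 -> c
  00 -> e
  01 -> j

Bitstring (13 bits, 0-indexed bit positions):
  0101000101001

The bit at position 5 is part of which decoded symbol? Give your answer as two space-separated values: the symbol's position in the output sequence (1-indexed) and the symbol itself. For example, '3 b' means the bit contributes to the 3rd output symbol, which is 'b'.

Bit 0: prefix='0' (no match yet)
Bit 1: prefix='01' -> emit 'j', reset
Bit 2: prefix='0' (no match yet)
Bit 3: prefix='01' -> emit 'j', reset
Bit 4: prefix='0' (no match yet)
Bit 5: prefix='00' -> emit 'e', reset
Bit 6: prefix='0' (no match yet)
Bit 7: prefix='01' -> emit 'j', reset
Bit 8: prefix='0' (no match yet)
Bit 9: prefix='01' -> emit 'j', reset

Answer: 3 e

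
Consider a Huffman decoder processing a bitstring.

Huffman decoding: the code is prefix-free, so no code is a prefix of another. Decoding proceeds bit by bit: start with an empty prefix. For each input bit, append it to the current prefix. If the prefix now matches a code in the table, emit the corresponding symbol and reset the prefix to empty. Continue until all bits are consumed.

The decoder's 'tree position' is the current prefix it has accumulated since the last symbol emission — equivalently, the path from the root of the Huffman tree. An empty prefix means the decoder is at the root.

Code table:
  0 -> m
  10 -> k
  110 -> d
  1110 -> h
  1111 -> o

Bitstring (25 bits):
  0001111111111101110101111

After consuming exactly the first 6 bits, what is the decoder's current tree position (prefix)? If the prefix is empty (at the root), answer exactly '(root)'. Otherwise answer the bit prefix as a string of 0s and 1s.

Bit 0: prefix='0' -> emit 'm', reset
Bit 1: prefix='0' -> emit 'm', reset
Bit 2: prefix='0' -> emit 'm', reset
Bit 3: prefix='1' (no match yet)
Bit 4: prefix='11' (no match yet)
Bit 5: prefix='111' (no match yet)

Answer: 111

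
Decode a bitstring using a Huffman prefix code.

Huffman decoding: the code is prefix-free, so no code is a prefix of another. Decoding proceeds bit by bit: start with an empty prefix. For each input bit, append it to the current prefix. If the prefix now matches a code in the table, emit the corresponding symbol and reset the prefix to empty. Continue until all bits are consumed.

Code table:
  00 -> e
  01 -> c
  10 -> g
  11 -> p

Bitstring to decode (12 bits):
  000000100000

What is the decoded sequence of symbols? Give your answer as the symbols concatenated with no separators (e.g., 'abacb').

Bit 0: prefix='0' (no match yet)
Bit 1: prefix='00' -> emit 'e', reset
Bit 2: prefix='0' (no match yet)
Bit 3: prefix='00' -> emit 'e', reset
Bit 4: prefix='0' (no match yet)
Bit 5: prefix='00' -> emit 'e', reset
Bit 6: prefix='1' (no match yet)
Bit 7: prefix='10' -> emit 'g', reset
Bit 8: prefix='0' (no match yet)
Bit 9: prefix='00' -> emit 'e', reset
Bit 10: prefix='0' (no match yet)
Bit 11: prefix='00' -> emit 'e', reset

Answer: eeegee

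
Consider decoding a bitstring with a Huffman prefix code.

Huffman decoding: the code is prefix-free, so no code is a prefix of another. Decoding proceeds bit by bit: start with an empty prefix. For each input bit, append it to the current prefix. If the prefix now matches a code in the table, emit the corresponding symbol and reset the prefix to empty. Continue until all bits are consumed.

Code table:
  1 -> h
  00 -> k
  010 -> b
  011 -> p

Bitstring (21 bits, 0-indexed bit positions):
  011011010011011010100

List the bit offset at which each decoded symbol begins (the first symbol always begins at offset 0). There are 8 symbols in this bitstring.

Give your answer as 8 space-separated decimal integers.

Answer: 0 3 6 9 12 15 18 19

Derivation:
Bit 0: prefix='0' (no match yet)
Bit 1: prefix='01' (no match yet)
Bit 2: prefix='011' -> emit 'p', reset
Bit 3: prefix='0' (no match yet)
Bit 4: prefix='01' (no match yet)
Bit 5: prefix='011' -> emit 'p', reset
Bit 6: prefix='0' (no match yet)
Bit 7: prefix='01' (no match yet)
Bit 8: prefix='010' -> emit 'b', reset
Bit 9: prefix='0' (no match yet)
Bit 10: prefix='01' (no match yet)
Bit 11: prefix='011' -> emit 'p', reset
Bit 12: prefix='0' (no match yet)
Bit 13: prefix='01' (no match yet)
Bit 14: prefix='011' -> emit 'p', reset
Bit 15: prefix='0' (no match yet)
Bit 16: prefix='01' (no match yet)
Bit 17: prefix='010' -> emit 'b', reset
Bit 18: prefix='1' -> emit 'h', reset
Bit 19: prefix='0' (no match yet)
Bit 20: prefix='00' -> emit 'k', reset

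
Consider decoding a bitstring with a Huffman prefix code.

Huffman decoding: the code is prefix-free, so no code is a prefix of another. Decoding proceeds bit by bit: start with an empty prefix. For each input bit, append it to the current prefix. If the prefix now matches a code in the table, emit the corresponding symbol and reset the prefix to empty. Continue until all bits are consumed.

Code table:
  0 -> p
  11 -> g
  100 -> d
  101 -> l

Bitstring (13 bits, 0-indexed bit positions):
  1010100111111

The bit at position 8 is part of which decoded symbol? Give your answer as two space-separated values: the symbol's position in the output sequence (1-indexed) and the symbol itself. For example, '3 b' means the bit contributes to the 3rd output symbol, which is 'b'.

Bit 0: prefix='1' (no match yet)
Bit 1: prefix='10' (no match yet)
Bit 2: prefix='101' -> emit 'l', reset
Bit 3: prefix='0' -> emit 'p', reset
Bit 4: prefix='1' (no match yet)
Bit 5: prefix='10' (no match yet)
Bit 6: prefix='100' -> emit 'd', reset
Bit 7: prefix='1' (no match yet)
Bit 8: prefix='11' -> emit 'g', reset
Bit 9: prefix='1' (no match yet)
Bit 10: prefix='11' -> emit 'g', reset
Bit 11: prefix='1' (no match yet)
Bit 12: prefix='11' -> emit 'g', reset

Answer: 4 g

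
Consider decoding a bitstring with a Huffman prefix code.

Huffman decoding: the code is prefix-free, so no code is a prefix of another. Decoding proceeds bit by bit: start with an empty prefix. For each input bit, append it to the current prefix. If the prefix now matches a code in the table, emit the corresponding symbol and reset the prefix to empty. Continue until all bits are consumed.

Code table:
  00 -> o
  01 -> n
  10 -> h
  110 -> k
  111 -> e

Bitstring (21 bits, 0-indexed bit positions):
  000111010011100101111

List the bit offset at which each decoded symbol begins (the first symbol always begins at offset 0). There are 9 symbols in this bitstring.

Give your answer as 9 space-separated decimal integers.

Answer: 0 2 4 7 9 11 14 16 18

Derivation:
Bit 0: prefix='0' (no match yet)
Bit 1: prefix='00' -> emit 'o', reset
Bit 2: prefix='0' (no match yet)
Bit 3: prefix='01' -> emit 'n', reset
Bit 4: prefix='1' (no match yet)
Bit 5: prefix='11' (no match yet)
Bit 6: prefix='110' -> emit 'k', reset
Bit 7: prefix='1' (no match yet)
Bit 8: prefix='10' -> emit 'h', reset
Bit 9: prefix='0' (no match yet)
Bit 10: prefix='01' -> emit 'n', reset
Bit 11: prefix='1' (no match yet)
Bit 12: prefix='11' (no match yet)
Bit 13: prefix='110' -> emit 'k', reset
Bit 14: prefix='0' (no match yet)
Bit 15: prefix='01' -> emit 'n', reset
Bit 16: prefix='0' (no match yet)
Bit 17: prefix='01' -> emit 'n', reset
Bit 18: prefix='1' (no match yet)
Bit 19: prefix='11' (no match yet)
Bit 20: prefix='111' -> emit 'e', reset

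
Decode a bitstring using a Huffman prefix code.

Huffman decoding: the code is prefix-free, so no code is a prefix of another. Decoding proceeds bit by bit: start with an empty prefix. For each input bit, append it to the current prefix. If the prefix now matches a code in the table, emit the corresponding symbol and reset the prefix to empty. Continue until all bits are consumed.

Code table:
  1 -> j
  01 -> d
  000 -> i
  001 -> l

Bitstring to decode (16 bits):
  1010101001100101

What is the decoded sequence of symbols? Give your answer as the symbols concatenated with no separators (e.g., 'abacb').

Answer: jdddljld

Derivation:
Bit 0: prefix='1' -> emit 'j', reset
Bit 1: prefix='0' (no match yet)
Bit 2: prefix='01' -> emit 'd', reset
Bit 3: prefix='0' (no match yet)
Bit 4: prefix='01' -> emit 'd', reset
Bit 5: prefix='0' (no match yet)
Bit 6: prefix='01' -> emit 'd', reset
Bit 7: prefix='0' (no match yet)
Bit 8: prefix='00' (no match yet)
Bit 9: prefix='001' -> emit 'l', reset
Bit 10: prefix='1' -> emit 'j', reset
Bit 11: prefix='0' (no match yet)
Bit 12: prefix='00' (no match yet)
Bit 13: prefix='001' -> emit 'l', reset
Bit 14: prefix='0' (no match yet)
Bit 15: prefix='01' -> emit 'd', reset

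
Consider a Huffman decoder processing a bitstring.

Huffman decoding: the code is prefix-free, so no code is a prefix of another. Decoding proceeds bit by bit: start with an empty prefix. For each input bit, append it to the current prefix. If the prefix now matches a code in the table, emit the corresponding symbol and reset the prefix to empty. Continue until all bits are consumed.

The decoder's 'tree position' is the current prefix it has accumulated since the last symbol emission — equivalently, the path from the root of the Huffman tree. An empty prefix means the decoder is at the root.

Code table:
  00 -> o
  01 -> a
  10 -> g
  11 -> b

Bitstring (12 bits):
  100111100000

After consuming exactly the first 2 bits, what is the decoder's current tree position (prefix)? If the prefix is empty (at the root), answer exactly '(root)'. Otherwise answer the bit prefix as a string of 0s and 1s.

Bit 0: prefix='1' (no match yet)
Bit 1: prefix='10' -> emit 'g', reset

Answer: (root)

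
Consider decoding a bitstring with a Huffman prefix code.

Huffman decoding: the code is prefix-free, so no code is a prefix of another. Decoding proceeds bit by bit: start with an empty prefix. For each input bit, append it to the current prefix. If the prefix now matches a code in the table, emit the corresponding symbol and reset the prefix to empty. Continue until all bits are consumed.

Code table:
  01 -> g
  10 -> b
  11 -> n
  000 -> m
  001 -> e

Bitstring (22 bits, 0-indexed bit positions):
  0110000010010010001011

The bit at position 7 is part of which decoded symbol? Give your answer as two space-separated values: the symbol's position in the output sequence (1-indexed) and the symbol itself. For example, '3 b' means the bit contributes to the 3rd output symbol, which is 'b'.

Bit 0: prefix='0' (no match yet)
Bit 1: prefix='01' -> emit 'g', reset
Bit 2: prefix='1' (no match yet)
Bit 3: prefix='10' -> emit 'b', reset
Bit 4: prefix='0' (no match yet)
Bit 5: prefix='00' (no match yet)
Bit 6: prefix='000' -> emit 'm', reset
Bit 7: prefix='0' (no match yet)
Bit 8: prefix='01' -> emit 'g', reset
Bit 9: prefix='0' (no match yet)
Bit 10: prefix='00' (no match yet)
Bit 11: prefix='001' -> emit 'e', reset

Answer: 4 g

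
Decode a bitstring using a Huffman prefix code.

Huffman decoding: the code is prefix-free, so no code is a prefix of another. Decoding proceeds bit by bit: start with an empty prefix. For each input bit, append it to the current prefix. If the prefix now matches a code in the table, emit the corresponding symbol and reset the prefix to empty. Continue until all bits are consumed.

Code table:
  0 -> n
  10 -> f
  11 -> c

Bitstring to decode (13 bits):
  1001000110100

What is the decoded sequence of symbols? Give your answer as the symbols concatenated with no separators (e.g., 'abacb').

Bit 0: prefix='1' (no match yet)
Bit 1: prefix='10' -> emit 'f', reset
Bit 2: prefix='0' -> emit 'n', reset
Bit 3: prefix='1' (no match yet)
Bit 4: prefix='10' -> emit 'f', reset
Bit 5: prefix='0' -> emit 'n', reset
Bit 6: prefix='0' -> emit 'n', reset
Bit 7: prefix='1' (no match yet)
Bit 8: prefix='11' -> emit 'c', reset
Bit 9: prefix='0' -> emit 'n', reset
Bit 10: prefix='1' (no match yet)
Bit 11: prefix='10' -> emit 'f', reset
Bit 12: prefix='0' -> emit 'n', reset

Answer: fnfnncnfn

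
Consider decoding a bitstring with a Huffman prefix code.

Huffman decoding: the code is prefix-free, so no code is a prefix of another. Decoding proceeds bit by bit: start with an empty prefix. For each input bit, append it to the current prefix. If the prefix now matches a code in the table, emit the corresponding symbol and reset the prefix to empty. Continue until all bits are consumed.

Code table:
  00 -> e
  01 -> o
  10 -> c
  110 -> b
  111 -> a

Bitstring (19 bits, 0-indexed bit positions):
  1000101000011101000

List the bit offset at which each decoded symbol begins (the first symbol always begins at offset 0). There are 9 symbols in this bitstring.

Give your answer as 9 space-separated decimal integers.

Answer: 0 2 4 6 8 10 12 15 17

Derivation:
Bit 0: prefix='1' (no match yet)
Bit 1: prefix='10' -> emit 'c', reset
Bit 2: prefix='0' (no match yet)
Bit 3: prefix='00' -> emit 'e', reset
Bit 4: prefix='1' (no match yet)
Bit 5: prefix='10' -> emit 'c', reset
Bit 6: prefix='1' (no match yet)
Bit 7: prefix='10' -> emit 'c', reset
Bit 8: prefix='0' (no match yet)
Bit 9: prefix='00' -> emit 'e', reset
Bit 10: prefix='0' (no match yet)
Bit 11: prefix='01' -> emit 'o', reset
Bit 12: prefix='1' (no match yet)
Bit 13: prefix='11' (no match yet)
Bit 14: prefix='110' -> emit 'b', reset
Bit 15: prefix='1' (no match yet)
Bit 16: prefix='10' -> emit 'c', reset
Bit 17: prefix='0' (no match yet)
Bit 18: prefix='00' -> emit 'e', reset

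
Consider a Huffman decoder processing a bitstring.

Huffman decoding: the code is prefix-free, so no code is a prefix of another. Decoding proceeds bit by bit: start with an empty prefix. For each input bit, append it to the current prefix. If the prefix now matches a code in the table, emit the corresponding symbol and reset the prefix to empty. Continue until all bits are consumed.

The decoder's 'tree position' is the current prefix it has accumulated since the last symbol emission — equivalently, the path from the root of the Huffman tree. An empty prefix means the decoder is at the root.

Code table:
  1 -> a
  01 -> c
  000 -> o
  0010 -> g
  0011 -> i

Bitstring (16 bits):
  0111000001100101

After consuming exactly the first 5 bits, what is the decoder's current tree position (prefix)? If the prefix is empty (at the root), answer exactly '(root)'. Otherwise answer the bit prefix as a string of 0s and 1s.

Bit 0: prefix='0' (no match yet)
Bit 1: prefix='01' -> emit 'c', reset
Bit 2: prefix='1' -> emit 'a', reset
Bit 3: prefix='1' -> emit 'a', reset
Bit 4: prefix='0' (no match yet)

Answer: 0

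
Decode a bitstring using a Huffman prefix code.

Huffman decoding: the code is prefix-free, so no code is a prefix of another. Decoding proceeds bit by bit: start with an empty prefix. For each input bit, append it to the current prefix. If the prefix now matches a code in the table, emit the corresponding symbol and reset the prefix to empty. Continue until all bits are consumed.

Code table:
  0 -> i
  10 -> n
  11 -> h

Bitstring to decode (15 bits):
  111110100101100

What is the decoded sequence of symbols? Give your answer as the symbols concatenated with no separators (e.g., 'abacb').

Bit 0: prefix='1' (no match yet)
Bit 1: prefix='11' -> emit 'h', reset
Bit 2: prefix='1' (no match yet)
Bit 3: prefix='11' -> emit 'h', reset
Bit 4: prefix='1' (no match yet)
Bit 5: prefix='10' -> emit 'n', reset
Bit 6: prefix='1' (no match yet)
Bit 7: prefix='10' -> emit 'n', reset
Bit 8: prefix='0' -> emit 'i', reset
Bit 9: prefix='1' (no match yet)
Bit 10: prefix='10' -> emit 'n', reset
Bit 11: prefix='1' (no match yet)
Bit 12: prefix='11' -> emit 'h', reset
Bit 13: prefix='0' -> emit 'i', reset
Bit 14: prefix='0' -> emit 'i', reset

Answer: hhnninhii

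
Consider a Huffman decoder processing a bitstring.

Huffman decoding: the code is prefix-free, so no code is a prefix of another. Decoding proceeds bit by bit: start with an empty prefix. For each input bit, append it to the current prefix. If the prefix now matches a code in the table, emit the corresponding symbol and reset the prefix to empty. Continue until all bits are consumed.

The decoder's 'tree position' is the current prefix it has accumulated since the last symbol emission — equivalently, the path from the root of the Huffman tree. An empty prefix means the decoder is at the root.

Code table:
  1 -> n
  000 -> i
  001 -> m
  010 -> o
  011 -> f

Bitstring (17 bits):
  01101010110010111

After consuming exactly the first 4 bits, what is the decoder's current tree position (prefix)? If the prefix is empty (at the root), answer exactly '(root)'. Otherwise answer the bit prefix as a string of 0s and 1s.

Bit 0: prefix='0' (no match yet)
Bit 1: prefix='01' (no match yet)
Bit 2: prefix='011' -> emit 'f', reset
Bit 3: prefix='0' (no match yet)

Answer: 0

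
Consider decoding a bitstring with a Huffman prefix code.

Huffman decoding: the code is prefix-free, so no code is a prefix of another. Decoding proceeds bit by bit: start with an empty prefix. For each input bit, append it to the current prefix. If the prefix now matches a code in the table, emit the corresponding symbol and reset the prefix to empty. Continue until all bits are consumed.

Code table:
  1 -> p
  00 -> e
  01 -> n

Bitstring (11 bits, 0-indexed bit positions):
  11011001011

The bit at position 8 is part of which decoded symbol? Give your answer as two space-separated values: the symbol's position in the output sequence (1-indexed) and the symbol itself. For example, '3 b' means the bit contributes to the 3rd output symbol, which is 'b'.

Bit 0: prefix='1' -> emit 'p', reset
Bit 1: prefix='1' -> emit 'p', reset
Bit 2: prefix='0' (no match yet)
Bit 3: prefix='01' -> emit 'n', reset
Bit 4: prefix='1' -> emit 'p', reset
Bit 5: prefix='0' (no match yet)
Bit 6: prefix='00' -> emit 'e', reset
Bit 7: prefix='1' -> emit 'p', reset
Bit 8: prefix='0' (no match yet)
Bit 9: prefix='01' -> emit 'n', reset
Bit 10: prefix='1' -> emit 'p', reset

Answer: 7 n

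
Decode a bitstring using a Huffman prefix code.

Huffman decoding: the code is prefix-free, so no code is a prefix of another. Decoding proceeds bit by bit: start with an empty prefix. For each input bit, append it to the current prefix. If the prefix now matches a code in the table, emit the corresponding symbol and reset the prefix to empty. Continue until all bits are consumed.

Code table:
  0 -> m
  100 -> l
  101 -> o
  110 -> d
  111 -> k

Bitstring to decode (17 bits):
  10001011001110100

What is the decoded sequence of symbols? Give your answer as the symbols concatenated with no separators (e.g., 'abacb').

Answer: lmolkml

Derivation:
Bit 0: prefix='1' (no match yet)
Bit 1: prefix='10' (no match yet)
Bit 2: prefix='100' -> emit 'l', reset
Bit 3: prefix='0' -> emit 'm', reset
Bit 4: prefix='1' (no match yet)
Bit 5: prefix='10' (no match yet)
Bit 6: prefix='101' -> emit 'o', reset
Bit 7: prefix='1' (no match yet)
Bit 8: prefix='10' (no match yet)
Bit 9: prefix='100' -> emit 'l', reset
Bit 10: prefix='1' (no match yet)
Bit 11: prefix='11' (no match yet)
Bit 12: prefix='111' -> emit 'k', reset
Bit 13: prefix='0' -> emit 'm', reset
Bit 14: prefix='1' (no match yet)
Bit 15: prefix='10' (no match yet)
Bit 16: prefix='100' -> emit 'l', reset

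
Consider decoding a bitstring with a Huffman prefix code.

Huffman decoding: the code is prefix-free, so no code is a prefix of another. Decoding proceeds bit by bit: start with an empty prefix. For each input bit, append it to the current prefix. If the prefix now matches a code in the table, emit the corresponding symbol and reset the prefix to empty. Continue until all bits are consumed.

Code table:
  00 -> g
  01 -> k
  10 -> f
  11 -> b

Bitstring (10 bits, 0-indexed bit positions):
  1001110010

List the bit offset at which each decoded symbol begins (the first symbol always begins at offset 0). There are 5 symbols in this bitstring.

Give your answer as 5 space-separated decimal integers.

Answer: 0 2 4 6 8

Derivation:
Bit 0: prefix='1' (no match yet)
Bit 1: prefix='10' -> emit 'f', reset
Bit 2: prefix='0' (no match yet)
Bit 3: prefix='01' -> emit 'k', reset
Bit 4: prefix='1' (no match yet)
Bit 5: prefix='11' -> emit 'b', reset
Bit 6: prefix='0' (no match yet)
Bit 7: prefix='00' -> emit 'g', reset
Bit 8: prefix='1' (no match yet)
Bit 9: prefix='10' -> emit 'f', reset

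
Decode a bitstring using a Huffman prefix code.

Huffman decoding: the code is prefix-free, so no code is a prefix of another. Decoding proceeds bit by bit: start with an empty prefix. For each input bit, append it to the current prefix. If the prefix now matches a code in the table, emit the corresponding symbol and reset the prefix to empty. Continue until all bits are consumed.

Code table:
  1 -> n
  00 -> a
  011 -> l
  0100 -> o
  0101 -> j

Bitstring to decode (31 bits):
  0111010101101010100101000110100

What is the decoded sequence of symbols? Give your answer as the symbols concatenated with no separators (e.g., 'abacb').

Bit 0: prefix='0' (no match yet)
Bit 1: prefix='01' (no match yet)
Bit 2: prefix='011' -> emit 'l', reset
Bit 3: prefix='1' -> emit 'n', reset
Bit 4: prefix='0' (no match yet)
Bit 5: prefix='01' (no match yet)
Bit 6: prefix='010' (no match yet)
Bit 7: prefix='0101' -> emit 'j', reset
Bit 8: prefix='0' (no match yet)
Bit 9: prefix='01' (no match yet)
Bit 10: prefix='011' -> emit 'l', reset
Bit 11: prefix='0' (no match yet)
Bit 12: prefix='01' (no match yet)
Bit 13: prefix='010' (no match yet)
Bit 14: prefix='0101' -> emit 'j', reset
Bit 15: prefix='0' (no match yet)
Bit 16: prefix='01' (no match yet)
Bit 17: prefix='010' (no match yet)
Bit 18: prefix='0100' -> emit 'o', reset
Bit 19: prefix='1' -> emit 'n', reset
Bit 20: prefix='0' (no match yet)
Bit 21: prefix='01' (no match yet)
Bit 22: prefix='010' (no match yet)
Bit 23: prefix='0100' -> emit 'o', reset
Bit 24: prefix='0' (no match yet)
Bit 25: prefix='01' (no match yet)
Bit 26: prefix='011' -> emit 'l', reset
Bit 27: prefix='0' (no match yet)
Bit 28: prefix='01' (no match yet)
Bit 29: prefix='010' (no match yet)
Bit 30: prefix='0100' -> emit 'o', reset

Answer: lnjljonolo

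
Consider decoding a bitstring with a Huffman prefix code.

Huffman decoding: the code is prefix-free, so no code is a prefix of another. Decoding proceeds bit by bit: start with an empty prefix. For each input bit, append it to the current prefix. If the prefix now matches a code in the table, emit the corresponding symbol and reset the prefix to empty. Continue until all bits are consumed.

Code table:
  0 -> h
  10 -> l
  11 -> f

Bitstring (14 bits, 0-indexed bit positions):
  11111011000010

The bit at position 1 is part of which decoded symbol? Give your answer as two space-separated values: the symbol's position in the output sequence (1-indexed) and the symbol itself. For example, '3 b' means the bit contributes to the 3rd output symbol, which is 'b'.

Answer: 1 f

Derivation:
Bit 0: prefix='1' (no match yet)
Bit 1: prefix='11' -> emit 'f', reset
Bit 2: prefix='1' (no match yet)
Bit 3: prefix='11' -> emit 'f', reset
Bit 4: prefix='1' (no match yet)
Bit 5: prefix='10' -> emit 'l', reset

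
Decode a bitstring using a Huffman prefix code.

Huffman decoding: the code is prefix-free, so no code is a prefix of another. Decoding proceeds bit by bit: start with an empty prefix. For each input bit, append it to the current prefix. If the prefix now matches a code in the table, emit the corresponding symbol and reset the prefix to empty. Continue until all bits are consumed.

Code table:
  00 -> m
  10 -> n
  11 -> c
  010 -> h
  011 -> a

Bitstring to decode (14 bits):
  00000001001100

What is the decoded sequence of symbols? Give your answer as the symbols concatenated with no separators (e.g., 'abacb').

Answer: mmmham

Derivation:
Bit 0: prefix='0' (no match yet)
Bit 1: prefix='00' -> emit 'm', reset
Bit 2: prefix='0' (no match yet)
Bit 3: prefix='00' -> emit 'm', reset
Bit 4: prefix='0' (no match yet)
Bit 5: prefix='00' -> emit 'm', reset
Bit 6: prefix='0' (no match yet)
Bit 7: prefix='01' (no match yet)
Bit 8: prefix='010' -> emit 'h', reset
Bit 9: prefix='0' (no match yet)
Bit 10: prefix='01' (no match yet)
Bit 11: prefix='011' -> emit 'a', reset
Bit 12: prefix='0' (no match yet)
Bit 13: prefix='00' -> emit 'm', reset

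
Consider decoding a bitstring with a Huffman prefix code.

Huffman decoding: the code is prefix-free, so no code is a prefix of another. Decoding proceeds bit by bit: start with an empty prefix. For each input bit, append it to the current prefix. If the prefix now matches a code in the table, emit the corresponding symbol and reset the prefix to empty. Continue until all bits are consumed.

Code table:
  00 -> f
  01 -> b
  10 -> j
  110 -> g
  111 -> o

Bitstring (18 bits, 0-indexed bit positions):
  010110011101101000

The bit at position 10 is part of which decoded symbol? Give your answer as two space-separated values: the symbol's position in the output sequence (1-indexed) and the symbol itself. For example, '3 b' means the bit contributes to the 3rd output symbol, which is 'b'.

Bit 0: prefix='0' (no match yet)
Bit 1: prefix='01' -> emit 'b', reset
Bit 2: prefix='0' (no match yet)
Bit 3: prefix='01' -> emit 'b', reset
Bit 4: prefix='1' (no match yet)
Bit 5: prefix='10' -> emit 'j', reset
Bit 6: prefix='0' (no match yet)
Bit 7: prefix='01' -> emit 'b', reset
Bit 8: prefix='1' (no match yet)
Bit 9: prefix='11' (no match yet)
Bit 10: prefix='110' -> emit 'g', reset
Bit 11: prefix='1' (no match yet)
Bit 12: prefix='11' (no match yet)
Bit 13: prefix='110' -> emit 'g', reset
Bit 14: prefix='1' (no match yet)

Answer: 5 g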